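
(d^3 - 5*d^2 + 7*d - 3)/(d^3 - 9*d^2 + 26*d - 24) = (d^2 - 2*d + 1)/(d^2 - 6*d + 8)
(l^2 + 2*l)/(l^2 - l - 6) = l/(l - 3)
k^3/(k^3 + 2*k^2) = k/(k + 2)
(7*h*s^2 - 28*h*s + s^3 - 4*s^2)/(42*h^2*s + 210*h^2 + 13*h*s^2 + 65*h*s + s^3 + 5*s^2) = s*(s - 4)/(6*h*s + 30*h + s^2 + 5*s)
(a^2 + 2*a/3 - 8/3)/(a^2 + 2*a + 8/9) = 3*(3*a^2 + 2*a - 8)/(9*a^2 + 18*a + 8)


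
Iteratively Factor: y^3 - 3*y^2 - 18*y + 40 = (y - 2)*(y^2 - y - 20) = (y - 2)*(y + 4)*(y - 5)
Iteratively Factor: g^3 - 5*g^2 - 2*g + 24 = (g + 2)*(g^2 - 7*g + 12) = (g - 3)*(g + 2)*(g - 4)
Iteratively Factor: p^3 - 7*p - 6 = (p - 3)*(p^2 + 3*p + 2) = (p - 3)*(p + 1)*(p + 2)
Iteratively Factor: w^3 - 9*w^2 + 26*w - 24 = (w - 2)*(w^2 - 7*w + 12) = (w - 3)*(w - 2)*(w - 4)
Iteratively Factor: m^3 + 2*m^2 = (m)*(m^2 + 2*m) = m*(m + 2)*(m)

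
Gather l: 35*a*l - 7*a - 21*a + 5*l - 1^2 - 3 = -28*a + l*(35*a + 5) - 4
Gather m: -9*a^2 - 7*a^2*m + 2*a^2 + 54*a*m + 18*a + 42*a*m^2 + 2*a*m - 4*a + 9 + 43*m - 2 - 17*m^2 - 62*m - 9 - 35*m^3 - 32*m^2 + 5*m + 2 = -7*a^2 + 14*a - 35*m^3 + m^2*(42*a - 49) + m*(-7*a^2 + 56*a - 14)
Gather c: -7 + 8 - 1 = 0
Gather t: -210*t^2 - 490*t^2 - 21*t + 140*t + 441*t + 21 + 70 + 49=-700*t^2 + 560*t + 140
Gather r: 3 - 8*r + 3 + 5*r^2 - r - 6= 5*r^2 - 9*r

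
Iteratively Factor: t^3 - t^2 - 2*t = (t - 2)*(t^2 + t) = t*(t - 2)*(t + 1)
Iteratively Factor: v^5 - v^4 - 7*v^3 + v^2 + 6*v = (v)*(v^4 - v^3 - 7*v^2 + v + 6) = v*(v + 2)*(v^3 - 3*v^2 - v + 3) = v*(v - 1)*(v + 2)*(v^2 - 2*v - 3) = v*(v - 3)*(v - 1)*(v + 2)*(v + 1)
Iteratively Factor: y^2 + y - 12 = (y + 4)*(y - 3)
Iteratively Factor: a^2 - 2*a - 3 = (a - 3)*(a + 1)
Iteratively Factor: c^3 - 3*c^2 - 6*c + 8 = (c + 2)*(c^2 - 5*c + 4) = (c - 1)*(c + 2)*(c - 4)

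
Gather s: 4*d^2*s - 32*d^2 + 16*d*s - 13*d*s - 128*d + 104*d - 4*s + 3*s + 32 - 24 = -32*d^2 - 24*d + s*(4*d^2 + 3*d - 1) + 8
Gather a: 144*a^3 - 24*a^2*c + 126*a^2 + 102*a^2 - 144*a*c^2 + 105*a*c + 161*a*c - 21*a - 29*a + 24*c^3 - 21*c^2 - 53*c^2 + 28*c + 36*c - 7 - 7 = 144*a^3 + a^2*(228 - 24*c) + a*(-144*c^2 + 266*c - 50) + 24*c^3 - 74*c^2 + 64*c - 14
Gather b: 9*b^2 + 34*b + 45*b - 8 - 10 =9*b^2 + 79*b - 18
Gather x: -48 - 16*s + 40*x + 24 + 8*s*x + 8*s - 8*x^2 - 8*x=-8*s - 8*x^2 + x*(8*s + 32) - 24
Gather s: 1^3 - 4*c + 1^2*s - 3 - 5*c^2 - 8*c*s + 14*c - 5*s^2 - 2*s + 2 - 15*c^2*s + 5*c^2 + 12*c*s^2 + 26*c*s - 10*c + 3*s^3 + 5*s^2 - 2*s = 12*c*s^2 + 3*s^3 + s*(-15*c^2 + 18*c - 3)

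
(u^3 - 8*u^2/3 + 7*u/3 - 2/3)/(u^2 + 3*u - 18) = (3*u^3 - 8*u^2 + 7*u - 2)/(3*(u^2 + 3*u - 18))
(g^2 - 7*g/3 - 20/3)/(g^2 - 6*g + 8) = (g + 5/3)/(g - 2)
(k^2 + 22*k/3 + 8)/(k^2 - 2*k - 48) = (k + 4/3)/(k - 8)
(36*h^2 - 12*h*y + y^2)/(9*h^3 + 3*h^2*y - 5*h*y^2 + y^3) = (36*h^2 - 12*h*y + y^2)/(9*h^3 + 3*h^2*y - 5*h*y^2 + y^3)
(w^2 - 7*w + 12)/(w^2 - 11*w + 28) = (w - 3)/(w - 7)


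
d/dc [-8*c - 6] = -8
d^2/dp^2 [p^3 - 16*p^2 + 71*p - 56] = 6*p - 32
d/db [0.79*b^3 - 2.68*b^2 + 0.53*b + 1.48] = 2.37*b^2 - 5.36*b + 0.53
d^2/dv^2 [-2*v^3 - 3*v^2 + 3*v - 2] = -12*v - 6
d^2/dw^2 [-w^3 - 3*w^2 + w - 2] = -6*w - 6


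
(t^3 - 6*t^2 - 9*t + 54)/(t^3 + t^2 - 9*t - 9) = (t - 6)/(t + 1)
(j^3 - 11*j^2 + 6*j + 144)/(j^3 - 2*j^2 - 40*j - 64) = (j^2 - 3*j - 18)/(j^2 + 6*j + 8)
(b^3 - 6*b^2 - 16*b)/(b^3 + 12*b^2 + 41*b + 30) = b*(b^2 - 6*b - 16)/(b^3 + 12*b^2 + 41*b + 30)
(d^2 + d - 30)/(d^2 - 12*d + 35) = (d + 6)/(d - 7)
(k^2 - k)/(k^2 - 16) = k*(k - 1)/(k^2 - 16)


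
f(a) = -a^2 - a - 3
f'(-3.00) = 5.00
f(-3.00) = -9.00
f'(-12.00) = 23.00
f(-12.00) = -135.00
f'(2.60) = -6.20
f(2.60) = -12.36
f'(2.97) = -6.94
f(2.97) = -14.79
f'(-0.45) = -0.10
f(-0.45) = -2.75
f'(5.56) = -12.12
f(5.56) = -39.47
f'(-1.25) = 1.50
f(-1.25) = -3.31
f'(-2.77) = 4.54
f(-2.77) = -7.90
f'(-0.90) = 0.80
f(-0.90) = -2.91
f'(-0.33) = -0.34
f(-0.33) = -2.78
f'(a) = -2*a - 1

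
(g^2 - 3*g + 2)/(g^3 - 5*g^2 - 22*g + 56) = (g - 1)/(g^2 - 3*g - 28)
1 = 1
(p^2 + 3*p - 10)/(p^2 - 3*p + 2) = (p + 5)/(p - 1)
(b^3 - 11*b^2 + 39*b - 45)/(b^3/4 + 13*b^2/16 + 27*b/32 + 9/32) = 32*(b^3 - 11*b^2 + 39*b - 45)/(8*b^3 + 26*b^2 + 27*b + 9)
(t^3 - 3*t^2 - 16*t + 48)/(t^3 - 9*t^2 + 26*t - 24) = (t + 4)/(t - 2)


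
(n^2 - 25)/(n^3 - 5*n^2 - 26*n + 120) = (n - 5)/(n^2 - 10*n + 24)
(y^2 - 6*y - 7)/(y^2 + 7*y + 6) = (y - 7)/(y + 6)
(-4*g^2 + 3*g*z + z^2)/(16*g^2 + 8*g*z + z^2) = (-g + z)/(4*g + z)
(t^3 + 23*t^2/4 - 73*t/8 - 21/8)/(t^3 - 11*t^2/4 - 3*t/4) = (2*t^2 + 11*t - 21)/(2*t*(t - 3))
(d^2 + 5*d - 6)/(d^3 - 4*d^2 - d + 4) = (d + 6)/(d^2 - 3*d - 4)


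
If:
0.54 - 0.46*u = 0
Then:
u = 1.17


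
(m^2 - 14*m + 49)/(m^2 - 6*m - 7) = (m - 7)/(m + 1)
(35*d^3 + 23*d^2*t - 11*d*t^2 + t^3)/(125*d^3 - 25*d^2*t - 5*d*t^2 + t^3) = (-7*d^2 - 6*d*t + t^2)/(-25*d^2 + t^2)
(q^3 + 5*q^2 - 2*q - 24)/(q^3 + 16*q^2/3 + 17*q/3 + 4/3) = 3*(q^2 + q - 6)/(3*q^2 + 4*q + 1)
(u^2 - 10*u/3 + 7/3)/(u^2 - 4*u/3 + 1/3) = (3*u - 7)/(3*u - 1)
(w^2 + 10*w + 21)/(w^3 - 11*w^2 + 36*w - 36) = (w^2 + 10*w + 21)/(w^3 - 11*w^2 + 36*w - 36)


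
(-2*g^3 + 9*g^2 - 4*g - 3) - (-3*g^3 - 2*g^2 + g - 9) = g^3 + 11*g^2 - 5*g + 6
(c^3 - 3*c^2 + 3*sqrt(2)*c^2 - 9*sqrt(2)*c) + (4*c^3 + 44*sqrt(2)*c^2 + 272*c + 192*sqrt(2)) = 5*c^3 - 3*c^2 + 47*sqrt(2)*c^2 - 9*sqrt(2)*c + 272*c + 192*sqrt(2)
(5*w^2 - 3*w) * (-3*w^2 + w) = -15*w^4 + 14*w^3 - 3*w^2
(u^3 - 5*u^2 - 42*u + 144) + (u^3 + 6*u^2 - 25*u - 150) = 2*u^3 + u^2 - 67*u - 6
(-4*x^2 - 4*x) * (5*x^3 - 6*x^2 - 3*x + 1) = -20*x^5 + 4*x^4 + 36*x^3 + 8*x^2 - 4*x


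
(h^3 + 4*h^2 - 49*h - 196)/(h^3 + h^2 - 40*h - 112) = (h + 7)/(h + 4)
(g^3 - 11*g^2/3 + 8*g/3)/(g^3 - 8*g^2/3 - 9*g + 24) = g*(g - 1)/(g^2 - 9)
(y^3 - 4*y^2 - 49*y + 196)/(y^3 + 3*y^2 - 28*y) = (y - 7)/y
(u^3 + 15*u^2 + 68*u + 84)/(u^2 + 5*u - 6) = (u^2 + 9*u + 14)/(u - 1)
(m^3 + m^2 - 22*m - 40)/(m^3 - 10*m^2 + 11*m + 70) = (m + 4)/(m - 7)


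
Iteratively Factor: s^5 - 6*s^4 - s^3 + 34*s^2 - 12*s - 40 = (s - 2)*(s^4 - 4*s^3 - 9*s^2 + 16*s + 20) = (s - 2)*(s + 2)*(s^3 - 6*s^2 + 3*s + 10) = (s - 2)*(s + 1)*(s + 2)*(s^2 - 7*s + 10) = (s - 5)*(s - 2)*(s + 1)*(s + 2)*(s - 2)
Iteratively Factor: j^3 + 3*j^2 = (j)*(j^2 + 3*j) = j^2*(j + 3)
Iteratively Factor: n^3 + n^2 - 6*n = (n - 2)*(n^2 + 3*n) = (n - 2)*(n + 3)*(n)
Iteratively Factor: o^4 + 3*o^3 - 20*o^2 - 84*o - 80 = (o - 5)*(o^3 + 8*o^2 + 20*o + 16) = (o - 5)*(o + 2)*(o^2 + 6*o + 8) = (o - 5)*(o + 2)*(o + 4)*(o + 2)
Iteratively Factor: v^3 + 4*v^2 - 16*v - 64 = (v - 4)*(v^2 + 8*v + 16) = (v - 4)*(v + 4)*(v + 4)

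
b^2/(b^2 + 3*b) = b/(b + 3)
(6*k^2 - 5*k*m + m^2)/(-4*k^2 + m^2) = (-3*k + m)/(2*k + m)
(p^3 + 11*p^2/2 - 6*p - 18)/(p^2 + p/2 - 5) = (2*p^2 + 15*p + 18)/(2*p + 5)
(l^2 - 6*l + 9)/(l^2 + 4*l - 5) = (l^2 - 6*l + 9)/(l^2 + 4*l - 5)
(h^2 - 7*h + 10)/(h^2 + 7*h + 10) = (h^2 - 7*h + 10)/(h^2 + 7*h + 10)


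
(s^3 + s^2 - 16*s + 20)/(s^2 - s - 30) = (s^2 - 4*s + 4)/(s - 6)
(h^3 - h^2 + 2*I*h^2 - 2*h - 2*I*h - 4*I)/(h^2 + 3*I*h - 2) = (h^2 - h - 2)/(h + I)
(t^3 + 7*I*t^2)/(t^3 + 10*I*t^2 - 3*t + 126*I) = t^2/(t^2 + 3*I*t + 18)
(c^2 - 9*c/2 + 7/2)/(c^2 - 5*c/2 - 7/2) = (c - 1)/(c + 1)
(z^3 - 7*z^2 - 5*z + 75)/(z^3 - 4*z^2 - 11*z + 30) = (z - 5)/(z - 2)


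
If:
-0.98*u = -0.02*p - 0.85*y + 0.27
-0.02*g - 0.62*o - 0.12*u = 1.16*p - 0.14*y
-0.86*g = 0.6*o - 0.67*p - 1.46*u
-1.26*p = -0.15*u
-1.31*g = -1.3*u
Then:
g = 0.05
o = 0.06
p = 0.01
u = 0.05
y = 0.38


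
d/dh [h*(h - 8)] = 2*h - 8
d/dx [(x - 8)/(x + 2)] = 10/(x + 2)^2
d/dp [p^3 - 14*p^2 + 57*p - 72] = 3*p^2 - 28*p + 57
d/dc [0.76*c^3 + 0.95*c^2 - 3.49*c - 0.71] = 2.28*c^2 + 1.9*c - 3.49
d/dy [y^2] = 2*y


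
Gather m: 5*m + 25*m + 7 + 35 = 30*m + 42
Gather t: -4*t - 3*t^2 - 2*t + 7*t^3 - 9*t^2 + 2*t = 7*t^3 - 12*t^2 - 4*t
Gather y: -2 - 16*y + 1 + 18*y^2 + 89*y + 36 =18*y^2 + 73*y + 35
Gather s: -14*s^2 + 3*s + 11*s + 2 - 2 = -14*s^2 + 14*s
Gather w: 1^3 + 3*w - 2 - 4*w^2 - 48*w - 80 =-4*w^2 - 45*w - 81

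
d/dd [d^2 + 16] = 2*d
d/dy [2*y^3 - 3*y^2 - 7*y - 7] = 6*y^2 - 6*y - 7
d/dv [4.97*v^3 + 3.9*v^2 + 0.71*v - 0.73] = 14.91*v^2 + 7.8*v + 0.71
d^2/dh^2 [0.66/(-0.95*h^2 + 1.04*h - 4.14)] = (1.1913*h^2 - 1.30416*h - 0.66*(1.9*h - 1.04)*(3.8*h - 2.08) + 5.19156)/(0.95*h^2 - 1.04*h + 4.14)^3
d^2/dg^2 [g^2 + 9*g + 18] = 2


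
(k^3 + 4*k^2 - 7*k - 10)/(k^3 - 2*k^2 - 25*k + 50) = (k + 1)/(k - 5)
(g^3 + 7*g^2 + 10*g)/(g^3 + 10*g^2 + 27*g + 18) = g*(g^2 + 7*g + 10)/(g^3 + 10*g^2 + 27*g + 18)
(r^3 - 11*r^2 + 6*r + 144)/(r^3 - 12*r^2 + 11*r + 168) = (r - 6)/(r - 7)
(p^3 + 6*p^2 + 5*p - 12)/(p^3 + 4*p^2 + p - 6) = (p + 4)/(p + 2)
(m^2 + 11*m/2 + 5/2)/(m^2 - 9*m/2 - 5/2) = (m + 5)/(m - 5)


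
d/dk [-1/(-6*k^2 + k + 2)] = (1 - 12*k)/(-6*k^2 + k + 2)^2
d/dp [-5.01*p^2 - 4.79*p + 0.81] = -10.02*p - 4.79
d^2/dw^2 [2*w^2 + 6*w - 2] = 4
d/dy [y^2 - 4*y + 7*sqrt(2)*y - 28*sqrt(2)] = 2*y - 4 + 7*sqrt(2)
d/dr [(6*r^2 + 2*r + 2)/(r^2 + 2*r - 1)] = 2*(5*r^2 - 8*r - 3)/(r^4 + 4*r^3 + 2*r^2 - 4*r + 1)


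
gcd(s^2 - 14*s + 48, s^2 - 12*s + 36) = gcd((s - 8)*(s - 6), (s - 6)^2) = s - 6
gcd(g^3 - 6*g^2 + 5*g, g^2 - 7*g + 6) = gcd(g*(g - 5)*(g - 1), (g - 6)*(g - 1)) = g - 1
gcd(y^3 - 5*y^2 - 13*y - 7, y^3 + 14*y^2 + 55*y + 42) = y + 1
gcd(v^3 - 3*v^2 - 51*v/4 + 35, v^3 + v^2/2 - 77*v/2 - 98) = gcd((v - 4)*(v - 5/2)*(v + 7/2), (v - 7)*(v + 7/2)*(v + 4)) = v + 7/2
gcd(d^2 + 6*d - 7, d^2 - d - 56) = d + 7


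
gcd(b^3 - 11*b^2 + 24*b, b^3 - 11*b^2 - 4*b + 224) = b - 8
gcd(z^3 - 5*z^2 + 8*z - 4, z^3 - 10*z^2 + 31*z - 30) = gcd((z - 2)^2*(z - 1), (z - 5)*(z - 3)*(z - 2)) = z - 2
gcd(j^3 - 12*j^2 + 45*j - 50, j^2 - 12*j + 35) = j - 5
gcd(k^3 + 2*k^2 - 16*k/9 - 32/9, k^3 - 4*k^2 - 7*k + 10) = k + 2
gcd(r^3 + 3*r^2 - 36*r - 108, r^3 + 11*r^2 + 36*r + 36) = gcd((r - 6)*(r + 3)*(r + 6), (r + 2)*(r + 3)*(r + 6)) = r^2 + 9*r + 18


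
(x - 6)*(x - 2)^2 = x^3 - 10*x^2 + 28*x - 24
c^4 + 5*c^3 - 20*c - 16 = (c - 2)*(c + 1)*(c + 2)*(c + 4)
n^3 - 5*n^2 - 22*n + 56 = (n - 7)*(n - 2)*(n + 4)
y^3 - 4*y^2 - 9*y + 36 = (y - 4)*(y - 3)*(y + 3)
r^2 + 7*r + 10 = (r + 2)*(r + 5)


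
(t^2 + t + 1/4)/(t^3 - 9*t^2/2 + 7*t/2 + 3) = (t + 1/2)/(t^2 - 5*t + 6)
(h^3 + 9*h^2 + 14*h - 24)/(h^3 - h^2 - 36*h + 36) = (h + 4)/(h - 6)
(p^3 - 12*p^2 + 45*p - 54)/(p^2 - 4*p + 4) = (p^3 - 12*p^2 + 45*p - 54)/(p^2 - 4*p + 4)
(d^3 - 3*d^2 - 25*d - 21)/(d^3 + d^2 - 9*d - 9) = (d - 7)/(d - 3)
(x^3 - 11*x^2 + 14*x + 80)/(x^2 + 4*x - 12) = (x^3 - 11*x^2 + 14*x + 80)/(x^2 + 4*x - 12)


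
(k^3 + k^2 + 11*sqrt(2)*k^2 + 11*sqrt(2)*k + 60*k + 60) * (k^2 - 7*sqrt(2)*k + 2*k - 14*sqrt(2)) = k^5 + 3*k^4 + 4*sqrt(2)*k^4 - 92*k^3 + 12*sqrt(2)*k^3 - 412*sqrt(2)*k^2 - 282*k^2 - 1260*sqrt(2)*k - 188*k - 840*sqrt(2)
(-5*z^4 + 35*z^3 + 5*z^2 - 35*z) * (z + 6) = -5*z^5 + 5*z^4 + 215*z^3 - 5*z^2 - 210*z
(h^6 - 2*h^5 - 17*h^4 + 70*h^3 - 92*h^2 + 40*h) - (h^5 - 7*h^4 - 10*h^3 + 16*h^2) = h^6 - 3*h^5 - 10*h^4 + 80*h^3 - 108*h^2 + 40*h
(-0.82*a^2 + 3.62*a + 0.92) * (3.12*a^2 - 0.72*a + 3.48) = -2.5584*a^4 + 11.8848*a^3 - 2.5896*a^2 + 11.9352*a + 3.2016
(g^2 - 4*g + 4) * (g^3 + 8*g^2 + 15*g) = g^5 + 4*g^4 - 13*g^3 - 28*g^2 + 60*g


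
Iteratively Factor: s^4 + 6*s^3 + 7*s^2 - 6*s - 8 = (s + 4)*(s^3 + 2*s^2 - s - 2) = (s - 1)*(s + 4)*(s^2 + 3*s + 2) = (s - 1)*(s + 1)*(s + 4)*(s + 2)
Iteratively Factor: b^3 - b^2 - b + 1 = (b + 1)*(b^2 - 2*b + 1) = (b - 1)*(b + 1)*(b - 1)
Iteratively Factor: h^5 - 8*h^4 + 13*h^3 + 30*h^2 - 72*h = (h)*(h^4 - 8*h^3 + 13*h^2 + 30*h - 72) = h*(h - 3)*(h^3 - 5*h^2 - 2*h + 24) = h*(h - 4)*(h - 3)*(h^2 - h - 6) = h*(h - 4)*(h - 3)*(h + 2)*(h - 3)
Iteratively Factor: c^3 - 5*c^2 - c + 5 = (c - 5)*(c^2 - 1) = (c - 5)*(c + 1)*(c - 1)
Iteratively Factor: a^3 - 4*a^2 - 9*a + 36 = (a - 4)*(a^2 - 9) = (a - 4)*(a - 3)*(a + 3)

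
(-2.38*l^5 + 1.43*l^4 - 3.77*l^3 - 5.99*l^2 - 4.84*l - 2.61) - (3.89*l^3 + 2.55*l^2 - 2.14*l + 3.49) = -2.38*l^5 + 1.43*l^4 - 7.66*l^3 - 8.54*l^2 - 2.7*l - 6.1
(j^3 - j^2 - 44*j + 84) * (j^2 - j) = j^5 - 2*j^4 - 43*j^3 + 128*j^2 - 84*j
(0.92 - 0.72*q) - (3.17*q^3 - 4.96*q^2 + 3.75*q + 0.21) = -3.17*q^3 + 4.96*q^2 - 4.47*q + 0.71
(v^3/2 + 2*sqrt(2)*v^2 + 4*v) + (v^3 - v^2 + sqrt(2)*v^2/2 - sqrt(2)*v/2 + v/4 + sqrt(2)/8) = 3*v^3/2 - v^2 + 5*sqrt(2)*v^2/2 - sqrt(2)*v/2 + 17*v/4 + sqrt(2)/8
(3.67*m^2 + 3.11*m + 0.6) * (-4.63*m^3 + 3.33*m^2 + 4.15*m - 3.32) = -16.9921*m^5 - 2.1782*m^4 + 22.8088*m^3 + 2.7201*m^2 - 7.8352*m - 1.992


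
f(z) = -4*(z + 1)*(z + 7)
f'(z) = -8*z - 32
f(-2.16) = 22.46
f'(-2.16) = -14.72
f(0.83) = -57.32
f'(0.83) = -38.64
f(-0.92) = -1.95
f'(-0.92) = -24.64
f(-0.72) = -7.03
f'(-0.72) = -26.24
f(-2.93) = 31.42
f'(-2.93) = -8.56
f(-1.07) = 1.66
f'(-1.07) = -23.44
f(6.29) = -387.54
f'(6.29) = -82.32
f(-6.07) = 18.86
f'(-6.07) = 16.56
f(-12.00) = -220.00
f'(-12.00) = 64.00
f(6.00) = -364.00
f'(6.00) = -80.00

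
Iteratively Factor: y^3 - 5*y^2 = (y)*(y^2 - 5*y) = y*(y - 5)*(y)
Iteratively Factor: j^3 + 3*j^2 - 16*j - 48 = (j + 4)*(j^2 - j - 12) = (j - 4)*(j + 4)*(j + 3)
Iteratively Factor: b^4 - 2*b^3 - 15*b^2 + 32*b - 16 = (b - 4)*(b^3 + 2*b^2 - 7*b + 4) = (b - 4)*(b + 4)*(b^2 - 2*b + 1) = (b - 4)*(b - 1)*(b + 4)*(b - 1)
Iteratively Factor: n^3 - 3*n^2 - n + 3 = (n - 1)*(n^2 - 2*n - 3) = (n - 3)*(n - 1)*(n + 1)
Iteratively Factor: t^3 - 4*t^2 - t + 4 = (t - 4)*(t^2 - 1) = (t - 4)*(t + 1)*(t - 1)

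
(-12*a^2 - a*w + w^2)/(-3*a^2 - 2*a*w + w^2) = (12*a^2 + a*w - w^2)/(3*a^2 + 2*a*w - w^2)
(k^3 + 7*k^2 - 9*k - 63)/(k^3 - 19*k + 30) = (k^2 + 10*k + 21)/(k^2 + 3*k - 10)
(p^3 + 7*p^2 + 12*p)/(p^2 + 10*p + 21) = p*(p + 4)/(p + 7)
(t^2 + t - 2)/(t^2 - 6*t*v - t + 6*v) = (t + 2)/(t - 6*v)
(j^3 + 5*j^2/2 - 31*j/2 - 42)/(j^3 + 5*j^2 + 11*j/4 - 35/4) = 2*(j^2 - j - 12)/(2*j^2 + 3*j - 5)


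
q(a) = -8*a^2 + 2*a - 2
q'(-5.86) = 95.76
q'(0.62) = -7.92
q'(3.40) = -52.40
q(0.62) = -3.84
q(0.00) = -2.00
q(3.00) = -68.00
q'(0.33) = -3.28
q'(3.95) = -61.20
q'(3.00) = -46.00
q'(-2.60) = 43.60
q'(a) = 2 - 16*a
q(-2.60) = -61.28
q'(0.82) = -11.12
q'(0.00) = 2.00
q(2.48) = -46.24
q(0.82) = -5.74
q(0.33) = -2.21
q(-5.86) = -288.44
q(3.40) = -87.68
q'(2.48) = -37.68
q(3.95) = -118.92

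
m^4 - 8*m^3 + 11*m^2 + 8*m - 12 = (m - 6)*(m - 2)*(m - 1)*(m + 1)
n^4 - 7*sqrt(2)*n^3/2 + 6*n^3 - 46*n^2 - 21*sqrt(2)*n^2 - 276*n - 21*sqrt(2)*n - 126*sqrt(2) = (n + 6)*(n - 7*sqrt(2))*(n + sqrt(2)/2)*(n + 3*sqrt(2))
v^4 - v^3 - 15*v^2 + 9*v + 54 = (v - 3)^2*(v + 2)*(v + 3)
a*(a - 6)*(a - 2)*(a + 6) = a^4 - 2*a^3 - 36*a^2 + 72*a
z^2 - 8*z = z*(z - 8)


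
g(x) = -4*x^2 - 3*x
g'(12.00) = -99.00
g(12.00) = -612.00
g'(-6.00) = 45.00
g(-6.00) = -126.00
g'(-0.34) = -0.28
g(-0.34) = 0.56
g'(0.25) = -5.00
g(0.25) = -1.00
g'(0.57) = -7.56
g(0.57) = -3.01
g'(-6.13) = 46.04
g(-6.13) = -131.92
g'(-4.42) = 32.36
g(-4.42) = -64.89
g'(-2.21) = 14.68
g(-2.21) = -12.91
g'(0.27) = -5.16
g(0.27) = -1.10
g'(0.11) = -3.88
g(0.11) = -0.38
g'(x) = -8*x - 3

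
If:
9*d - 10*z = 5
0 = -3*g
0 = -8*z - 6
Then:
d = -5/18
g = 0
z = -3/4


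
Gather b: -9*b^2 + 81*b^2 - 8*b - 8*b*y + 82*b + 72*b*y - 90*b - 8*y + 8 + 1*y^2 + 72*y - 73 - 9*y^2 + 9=72*b^2 + b*(64*y - 16) - 8*y^2 + 64*y - 56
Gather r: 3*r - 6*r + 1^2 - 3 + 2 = -3*r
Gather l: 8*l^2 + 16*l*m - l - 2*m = 8*l^2 + l*(16*m - 1) - 2*m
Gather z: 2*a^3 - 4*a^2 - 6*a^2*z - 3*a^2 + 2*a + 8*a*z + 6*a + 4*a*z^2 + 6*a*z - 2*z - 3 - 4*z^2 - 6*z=2*a^3 - 7*a^2 + 8*a + z^2*(4*a - 4) + z*(-6*a^2 + 14*a - 8) - 3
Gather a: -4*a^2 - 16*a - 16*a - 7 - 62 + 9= -4*a^2 - 32*a - 60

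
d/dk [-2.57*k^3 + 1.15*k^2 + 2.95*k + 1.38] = -7.71*k^2 + 2.3*k + 2.95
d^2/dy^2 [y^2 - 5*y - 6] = 2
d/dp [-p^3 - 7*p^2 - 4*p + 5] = -3*p^2 - 14*p - 4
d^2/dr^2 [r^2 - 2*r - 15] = 2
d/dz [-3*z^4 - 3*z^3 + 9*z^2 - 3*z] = -12*z^3 - 9*z^2 + 18*z - 3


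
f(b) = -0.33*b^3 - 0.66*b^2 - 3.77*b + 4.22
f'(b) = -0.99*b^2 - 1.32*b - 3.77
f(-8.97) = 223.11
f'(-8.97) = -71.59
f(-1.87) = 11.12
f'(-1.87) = -4.76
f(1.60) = -4.85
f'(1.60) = -8.42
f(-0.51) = 6.01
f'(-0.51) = -3.35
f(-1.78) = 10.70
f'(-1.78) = -4.56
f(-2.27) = 13.24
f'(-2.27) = -5.87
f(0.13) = 3.72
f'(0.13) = -3.96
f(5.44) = -88.95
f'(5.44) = -40.25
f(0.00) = 4.22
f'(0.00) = -3.77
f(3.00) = -21.94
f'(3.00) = -16.64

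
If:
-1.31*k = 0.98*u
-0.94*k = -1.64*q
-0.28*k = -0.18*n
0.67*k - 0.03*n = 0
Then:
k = 0.00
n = 0.00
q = 0.00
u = 0.00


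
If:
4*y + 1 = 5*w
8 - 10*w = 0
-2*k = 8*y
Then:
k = -3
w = 4/5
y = 3/4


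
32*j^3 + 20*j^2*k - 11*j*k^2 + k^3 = (-8*j + k)*(-4*j + k)*(j + k)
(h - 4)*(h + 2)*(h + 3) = h^3 + h^2 - 14*h - 24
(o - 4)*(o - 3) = o^2 - 7*o + 12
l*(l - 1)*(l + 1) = l^3 - l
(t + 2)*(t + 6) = t^2 + 8*t + 12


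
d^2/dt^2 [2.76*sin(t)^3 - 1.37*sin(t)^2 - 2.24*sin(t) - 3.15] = 0.169999999999998*sin(t) + 6.21*sin(3*t) - 2.74*cos(2*t)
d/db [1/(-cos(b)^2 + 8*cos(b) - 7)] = 2*(4 - cos(b))*sin(b)/(cos(b)^2 - 8*cos(b) + 7)^2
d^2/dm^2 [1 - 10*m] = 0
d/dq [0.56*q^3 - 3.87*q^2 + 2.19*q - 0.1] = 1.68*q^2 - 7.74*q + 2.19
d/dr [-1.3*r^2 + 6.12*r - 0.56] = 6.12 - 2.6*r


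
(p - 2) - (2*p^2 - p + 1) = -2*p^2 + 2*p - 3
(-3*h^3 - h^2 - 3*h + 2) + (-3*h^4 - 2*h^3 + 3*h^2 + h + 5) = -3*h^4 - 5*h^3 + 2*h^2 - 2*h + 7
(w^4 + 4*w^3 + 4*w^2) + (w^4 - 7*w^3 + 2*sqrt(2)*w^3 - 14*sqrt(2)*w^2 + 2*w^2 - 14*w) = 2*w^4 - 3*w^3 + 2*sqrt(2)*w^3 - 14*sqrt(2)*w^2 + 6*w^2 - 14*w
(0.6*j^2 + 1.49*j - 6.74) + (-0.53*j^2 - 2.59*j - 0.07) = 0.07*j^2 - 1.1*j - 6.81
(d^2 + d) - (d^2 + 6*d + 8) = -5*d - 8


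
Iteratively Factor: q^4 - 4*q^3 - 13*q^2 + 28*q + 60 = (q - 3)*(q^3 - q^2 - 16*q - 20) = (q - 3)*(q + 2)*(q^2 - 3*q - 10) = (q - 3)*(q + 2)^2*(q - 5)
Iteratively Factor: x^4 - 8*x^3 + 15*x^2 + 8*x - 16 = (x - 4)*(x^3 - 4*x^2 - x + 4) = (x - 4)*(x - 1)*(x^2 - 3*x - 4) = (x - 4)^2*(x - 1)*(x + 1)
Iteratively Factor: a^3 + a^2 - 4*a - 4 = (a + 1)*(a^2 - 4) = (a + 1)*(a + 2)*(a - 2)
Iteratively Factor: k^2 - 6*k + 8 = (k - 2)*(k - 4)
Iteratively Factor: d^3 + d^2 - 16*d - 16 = (d + 1)*(d^2 - 16) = (d + 1)*(d + 4)*(d - 4)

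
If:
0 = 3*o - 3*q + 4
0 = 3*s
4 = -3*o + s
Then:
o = -4/3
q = 0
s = 0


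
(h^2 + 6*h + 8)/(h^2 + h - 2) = (h + 4)/(h - 1)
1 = 1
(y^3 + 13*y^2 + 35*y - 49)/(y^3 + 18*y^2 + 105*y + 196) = (y - 1)/(y + 4)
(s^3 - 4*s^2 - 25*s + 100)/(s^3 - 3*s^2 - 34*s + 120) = (s + 5)/(s + 6)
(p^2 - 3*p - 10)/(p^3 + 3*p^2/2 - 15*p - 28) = 2*(p - 5)/(2*p^2 - p - 28)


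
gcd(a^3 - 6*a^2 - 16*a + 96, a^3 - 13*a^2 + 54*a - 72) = a^2 - 10*a + 24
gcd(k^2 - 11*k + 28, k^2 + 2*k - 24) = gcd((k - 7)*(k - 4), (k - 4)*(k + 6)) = k - 4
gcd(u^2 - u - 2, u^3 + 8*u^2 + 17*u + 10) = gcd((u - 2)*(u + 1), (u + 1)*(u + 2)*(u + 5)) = u + 1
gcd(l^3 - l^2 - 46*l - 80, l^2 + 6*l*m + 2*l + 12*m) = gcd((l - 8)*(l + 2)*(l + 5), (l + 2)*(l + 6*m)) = l + 2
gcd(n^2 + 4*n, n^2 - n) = n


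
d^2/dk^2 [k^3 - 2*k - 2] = 6*k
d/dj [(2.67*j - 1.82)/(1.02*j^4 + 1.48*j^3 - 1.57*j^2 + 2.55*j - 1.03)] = (-8.1702*j^4 - 0.477599999999999*j^3 + 12.2727*j^2 - 5.7148*j + 1.8909)/(1.0404*j^8 + 3.0192*j^7 - 1.0124*j^6 + 0.5548*j^5 + 7.9117*j^4 - 11.0558*j^3 + 9.7367*j^2 - 5.253*j + 1.0609)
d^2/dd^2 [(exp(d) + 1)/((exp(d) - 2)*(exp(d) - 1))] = (exp(4*d) + 7*exp(3*d) - 21*exp(2*d) + 7*exp(d) + 10)*exp(d)/(exp(6*d) - 9*exp(5*d) + 33*exp(4*d) - 63*exp(3*d) + 66*exp(2*d) - 36*exp(d) + 8)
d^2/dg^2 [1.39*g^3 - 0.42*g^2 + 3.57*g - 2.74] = 8.34*g - 0.84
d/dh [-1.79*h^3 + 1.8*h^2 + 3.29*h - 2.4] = -5.37*h^2 + 3.6*h + 3.29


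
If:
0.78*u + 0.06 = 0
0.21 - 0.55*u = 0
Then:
No Solution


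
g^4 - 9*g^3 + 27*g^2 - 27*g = g*(g - 3)^3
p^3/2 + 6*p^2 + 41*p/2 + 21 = (p/2 + 1)*(p + 3)*(p + 7)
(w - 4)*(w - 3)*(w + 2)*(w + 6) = w^4 + w^3 - 32*w^2 + 12*w + 144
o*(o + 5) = o^2 + 5*o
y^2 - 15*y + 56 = (y - 8)*(y - 7)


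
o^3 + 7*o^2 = o^2*(o + 7)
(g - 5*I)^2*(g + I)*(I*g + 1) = I*g^4 + 10*g^3 - 24*I*g^2 + 10*g - 25*I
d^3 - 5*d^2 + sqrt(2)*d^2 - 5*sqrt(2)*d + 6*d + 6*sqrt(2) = (d - 3)*(d - 2)*(d + sqrt(2))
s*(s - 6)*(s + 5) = s^3 - s^2 - 30*s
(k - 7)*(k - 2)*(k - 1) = k^3 - 10*k^2 + 23*k - 14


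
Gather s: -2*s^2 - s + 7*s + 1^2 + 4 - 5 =-2*s^2 + 6*s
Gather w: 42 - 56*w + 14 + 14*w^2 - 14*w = 14*w^2 - 70*w + 56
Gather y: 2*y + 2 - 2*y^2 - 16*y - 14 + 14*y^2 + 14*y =12*y^2 - 12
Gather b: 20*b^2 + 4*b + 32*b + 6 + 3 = 20*b^2 + 36*b + 9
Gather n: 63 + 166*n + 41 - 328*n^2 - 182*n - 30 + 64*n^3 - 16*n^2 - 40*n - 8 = 64*n^3 - 344*n^2 - 56*n + 66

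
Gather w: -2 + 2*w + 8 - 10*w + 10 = 16 - 8*w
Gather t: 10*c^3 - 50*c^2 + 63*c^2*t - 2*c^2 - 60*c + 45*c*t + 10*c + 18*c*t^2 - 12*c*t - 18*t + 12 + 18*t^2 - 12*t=10*c^3 - 52*c^2 - 50*c + t^2*(18*c + 18) + t*(63*c^2 + 33*c - 30) + 12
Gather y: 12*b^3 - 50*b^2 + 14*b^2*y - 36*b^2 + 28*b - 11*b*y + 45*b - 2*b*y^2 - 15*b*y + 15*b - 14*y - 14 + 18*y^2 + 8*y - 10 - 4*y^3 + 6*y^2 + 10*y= 12*b^3 - 86*b^2 + 88*b - 4*y^3 + y^2*(24 - 2*b) + y*(14*b^2 - 26*b + 4) - 24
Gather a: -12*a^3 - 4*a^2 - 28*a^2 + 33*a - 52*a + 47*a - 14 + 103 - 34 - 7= -12*a^3 - 32*a^2 + 28*a + 48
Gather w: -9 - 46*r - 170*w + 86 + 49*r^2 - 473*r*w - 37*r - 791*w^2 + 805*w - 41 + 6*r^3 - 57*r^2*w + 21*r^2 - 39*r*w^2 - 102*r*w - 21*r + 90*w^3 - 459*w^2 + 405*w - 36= 6*r^3 + 70*r^2 - 104*r + 90*w^3 + w^2*(-39*r - 1250) + w*(-57*r^2 - 575*r + 1040)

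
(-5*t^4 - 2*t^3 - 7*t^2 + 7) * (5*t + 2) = -25*t^5 - 20*t^4 - 39*t^3 - 14*t^2 + 35*t + 14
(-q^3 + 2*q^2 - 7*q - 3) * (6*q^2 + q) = -6*q^5 + 11*q^4 - 40*q^3 - 25*q^2 - 3*q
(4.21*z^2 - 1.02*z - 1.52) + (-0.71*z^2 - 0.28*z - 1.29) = 3.5*z^2 - 1.3*z - 2.81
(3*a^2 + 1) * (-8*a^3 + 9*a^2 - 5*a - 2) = -24*a^5 + 27*a^4 - 23*a^3 + 3*a^2 - 5*a - 2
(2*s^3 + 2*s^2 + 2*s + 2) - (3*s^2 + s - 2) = 2*s^3 - s^2 + s + 4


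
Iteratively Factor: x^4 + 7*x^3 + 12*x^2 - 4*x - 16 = (x + 2)*(x^3 + 5*x^2 + 2*x - 8) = (x - 1)*(x + 2)*(x^2 + 6*x + 8) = (x - 1)*(x + 2)^2*(x + 4)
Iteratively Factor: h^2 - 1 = (h - 1)*(h + 1)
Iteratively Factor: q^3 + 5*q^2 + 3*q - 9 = (q + 3)*(q^2 + 2*q - 3) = (q - 1)*(q + 3)*(q + 3)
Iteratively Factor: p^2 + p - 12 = (p + 4)*(p - 3)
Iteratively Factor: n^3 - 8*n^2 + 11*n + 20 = (n - 5)*(n^2 - 3*n - 4) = (n - 5)*(n + 1)*(n - 4)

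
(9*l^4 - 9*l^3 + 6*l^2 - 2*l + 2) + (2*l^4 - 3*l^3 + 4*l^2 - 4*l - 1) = 11*l^4 - 12*l^3 + 10*l^2 - 6*l + 1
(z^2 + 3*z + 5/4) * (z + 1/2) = z^3 + 7*z^2/2 + 11*z/4 + 5/8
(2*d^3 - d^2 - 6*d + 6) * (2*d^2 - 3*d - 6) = 4*d^5 - 8*d^4 - 21*d^3 + 36*d^2 + 18*d - 36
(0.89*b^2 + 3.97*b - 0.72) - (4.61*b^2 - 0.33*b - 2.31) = -3.72*b^2 + 4.3*b + 1.59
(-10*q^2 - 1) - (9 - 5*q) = -10*q^2 + 5*q - 10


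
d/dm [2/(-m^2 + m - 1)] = 2*(2*m - 1)/(m^2 - m + 1)^2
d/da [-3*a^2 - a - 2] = -6*a - 1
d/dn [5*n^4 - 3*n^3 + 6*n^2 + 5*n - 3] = 20*n^3 - 9*n^2 + 12*n + 5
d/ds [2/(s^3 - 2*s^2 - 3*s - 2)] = 2*(-3*s^2 + 4*s + 3)/(-s^3 + 2*s^2 + 3*s + 2)^2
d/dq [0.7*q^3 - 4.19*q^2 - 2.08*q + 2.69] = 2.1*q^2 - 8.38*q - 2.08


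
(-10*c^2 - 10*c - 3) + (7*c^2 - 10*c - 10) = -3*c^2 - 20*c - 13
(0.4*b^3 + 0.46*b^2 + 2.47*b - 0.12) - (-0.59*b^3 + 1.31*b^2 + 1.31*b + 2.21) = 0.99*b^3 - 0.85*b^2 + 1.16*b - 2.33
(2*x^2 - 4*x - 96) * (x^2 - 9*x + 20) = 2*x^4 - 22*x^3 - 20*x^2 + 784*x - 1920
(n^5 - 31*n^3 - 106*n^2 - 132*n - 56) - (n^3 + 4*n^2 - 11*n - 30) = n^5 - 32*n^3 - 110*n^2 - 121*n - 26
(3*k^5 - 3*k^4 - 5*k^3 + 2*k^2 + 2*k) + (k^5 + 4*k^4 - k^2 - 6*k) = 4*k^5 + k^4 - 5*k^3 + k^2 - 4*k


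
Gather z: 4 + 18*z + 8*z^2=8*z^2 + 18*z + 4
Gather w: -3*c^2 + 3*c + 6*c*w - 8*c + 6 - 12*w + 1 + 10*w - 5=-3*c^2 - 5*c + w*(6*c - 2) + 2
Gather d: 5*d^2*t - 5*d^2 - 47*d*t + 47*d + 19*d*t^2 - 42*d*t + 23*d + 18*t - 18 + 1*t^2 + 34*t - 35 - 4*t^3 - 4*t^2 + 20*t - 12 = d^2*(5*t - 5) + d*(19*t^2 - 89*t + 70) - 4*t^3 - 3*t^2 + 72*t - 65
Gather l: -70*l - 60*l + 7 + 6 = 13 - 130*l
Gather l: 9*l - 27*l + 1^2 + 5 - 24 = -18*l - 18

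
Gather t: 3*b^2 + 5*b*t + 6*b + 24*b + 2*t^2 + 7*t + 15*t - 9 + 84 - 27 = 3*b^2 + 30*b + 2*t^2 + t*(5*b + 22) + 48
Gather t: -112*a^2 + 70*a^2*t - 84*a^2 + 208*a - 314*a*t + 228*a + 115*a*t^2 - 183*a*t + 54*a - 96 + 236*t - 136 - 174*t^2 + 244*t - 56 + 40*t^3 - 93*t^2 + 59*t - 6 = -196*a^2 + 490*a + 40*t^3 + t^2*(115*a - 267) + t*(70*a^2 - 497*a + 539) - 294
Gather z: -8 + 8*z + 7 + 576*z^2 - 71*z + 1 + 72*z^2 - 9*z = 648*z^2 - 72*z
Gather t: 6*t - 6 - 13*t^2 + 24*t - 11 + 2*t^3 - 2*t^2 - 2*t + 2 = 2*t^3 - 15*t^2 + 28*t - 15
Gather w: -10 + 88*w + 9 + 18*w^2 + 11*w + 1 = 18*w^2 + 99*w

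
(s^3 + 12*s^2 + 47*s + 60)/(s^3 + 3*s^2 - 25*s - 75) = (s + 4)/(s - 5)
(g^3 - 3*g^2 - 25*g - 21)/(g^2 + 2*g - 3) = (g^2 - 6*g - 7)/(g - 1)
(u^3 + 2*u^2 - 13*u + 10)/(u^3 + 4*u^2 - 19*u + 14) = (u + 5)/(u + 7)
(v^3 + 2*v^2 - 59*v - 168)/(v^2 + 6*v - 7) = (v^2 - 5*v - 24)/(v - 1)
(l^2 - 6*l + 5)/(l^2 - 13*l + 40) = (l - 1)/(l - 8)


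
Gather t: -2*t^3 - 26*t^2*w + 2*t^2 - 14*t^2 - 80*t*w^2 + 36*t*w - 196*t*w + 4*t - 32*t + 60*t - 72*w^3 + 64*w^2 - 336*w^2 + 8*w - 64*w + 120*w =-2*t^3 + t^2*(-26*w - 12) + t*(-80*w^2 - 160*w + 32) - 72*w^3 - 272*w^2 + 64*w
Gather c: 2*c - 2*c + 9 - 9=0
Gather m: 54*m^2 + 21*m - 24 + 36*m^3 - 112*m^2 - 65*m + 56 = 36*m^3 - 58*m^2 - 44*m + 32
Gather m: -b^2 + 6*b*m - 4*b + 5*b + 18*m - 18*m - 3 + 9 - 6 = -b^2 + 6*b*m + b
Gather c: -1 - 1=-2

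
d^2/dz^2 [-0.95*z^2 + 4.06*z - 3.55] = -1.90000000000000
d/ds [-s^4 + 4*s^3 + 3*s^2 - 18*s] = -4*s^3 + 12*s^2 + 6*s - 18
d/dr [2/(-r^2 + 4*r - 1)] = 4*(r - 2)/(r^2 - 4*r + 1)^2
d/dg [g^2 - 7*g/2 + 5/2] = 2*g - 7/2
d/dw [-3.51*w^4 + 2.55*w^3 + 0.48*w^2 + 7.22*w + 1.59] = -14.04*w^3 + 7.65*w^2 + 0.96*w + 7.22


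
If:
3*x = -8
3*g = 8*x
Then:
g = -64/9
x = -8/3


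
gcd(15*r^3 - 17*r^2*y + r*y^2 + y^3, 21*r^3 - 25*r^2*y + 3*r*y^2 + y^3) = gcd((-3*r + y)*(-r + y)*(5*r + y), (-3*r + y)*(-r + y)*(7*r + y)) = 3*r^2 - 4*r*y + y^2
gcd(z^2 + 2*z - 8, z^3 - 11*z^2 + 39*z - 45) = 1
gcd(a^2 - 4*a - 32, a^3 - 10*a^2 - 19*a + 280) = a - 8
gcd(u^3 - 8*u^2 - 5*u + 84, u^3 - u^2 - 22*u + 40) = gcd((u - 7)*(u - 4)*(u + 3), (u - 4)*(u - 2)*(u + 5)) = u - 4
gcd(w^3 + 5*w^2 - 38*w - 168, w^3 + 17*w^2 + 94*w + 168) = w^2 + 11*w + 28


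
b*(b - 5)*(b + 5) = b^3 - 25*b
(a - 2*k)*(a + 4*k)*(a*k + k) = a^3*k + 2*a^2*k^2 + a^2*k - 8*a*k^3 + 2*a*k^2 - 8*k^3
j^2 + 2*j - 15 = (j - 3)*(j + 5)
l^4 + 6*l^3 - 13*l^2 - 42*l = l*(l - 3)*(l + 2)*(l + 7)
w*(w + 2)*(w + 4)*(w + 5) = w^4 + 11*w^3 + 38*w^2 + 40*w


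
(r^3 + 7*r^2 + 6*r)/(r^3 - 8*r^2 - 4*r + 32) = r*(r^2 + 7*r + 6)/(r^3 - 8*r^2 - 4*r + 32)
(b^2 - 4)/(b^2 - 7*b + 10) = (b + 2)/(b - 5)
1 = 1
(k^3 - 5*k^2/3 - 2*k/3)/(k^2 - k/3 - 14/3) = k*(-3*k^2 + 5*k + 2)/(-3*k^2 + k + 14)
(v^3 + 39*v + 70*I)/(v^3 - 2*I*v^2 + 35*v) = (v + 2*I)/v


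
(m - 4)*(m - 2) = m^2 - 6*m + 8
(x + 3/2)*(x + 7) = x^2 + 17*x/2 + 21/2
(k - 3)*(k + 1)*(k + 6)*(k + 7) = k^4 + 11*k^3 + 13*k^2 - 123*k - 126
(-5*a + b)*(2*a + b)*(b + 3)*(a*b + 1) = -10*a^3*b^2 - 30*a^3*b - 3*a^2*b^3 - 9*a^2*b^2 - 10*a^2*b - 30*a^2 + a*b^4 + 3*a*b^3 - 3*a*b^2 - 9*a*b + b^3 + 3*b^2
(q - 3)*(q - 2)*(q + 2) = q^3 - 3*q^2 - 4*q + 12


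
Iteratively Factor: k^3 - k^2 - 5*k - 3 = (k + 1)*(k^2 - 2*k - 3) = (k + 1)^2*(k - 3)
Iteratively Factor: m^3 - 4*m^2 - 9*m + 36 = (m - 3)*(m^2 - m - 12) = (m - 3)*(m + 3)*(m - 4)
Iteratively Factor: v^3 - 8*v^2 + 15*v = (v - 5)*(v^2 - 3*v) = v*(v - 5)*(v - 3)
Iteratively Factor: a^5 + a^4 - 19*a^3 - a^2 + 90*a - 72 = (a - 3)*(a^4 + 4*a^3 - 7*a^2 - 22*a + 24) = (a - 3)*(a - 1)*(a^3 + 5*a^2 - 2*a - 24) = (a - 3)*(a - 1)*(a + 4)*(a^2 + a - 6) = (a - 3)*(a - 1)*(a + 3)*(a + 4)*(a - 2)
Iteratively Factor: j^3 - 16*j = (j + 4)*(j^2 - 4*j) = (j - 4)*(j + 4)*(j)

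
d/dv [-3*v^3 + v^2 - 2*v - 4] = -9*v^2 + 2*v - 2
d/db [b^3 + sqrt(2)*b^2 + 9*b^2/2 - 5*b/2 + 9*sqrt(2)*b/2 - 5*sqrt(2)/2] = 3*b^2 + 2*sqrt(2)*b + 9*b - 5/2 + 9*sqrt(2)/2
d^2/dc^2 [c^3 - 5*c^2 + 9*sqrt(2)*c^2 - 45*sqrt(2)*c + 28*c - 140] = 6*c - 10 + 18*sqrt(2)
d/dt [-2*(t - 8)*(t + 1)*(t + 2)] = -6*t^2 + 20*t + 44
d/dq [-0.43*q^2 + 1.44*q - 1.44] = 1.44 - 0.86*q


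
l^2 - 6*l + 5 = (l - 5)*(l - 1)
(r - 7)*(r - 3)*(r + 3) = r^3 - 7*r^2 - 9*r + 63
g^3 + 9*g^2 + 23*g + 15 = (g + 1)*(g + 3)*(g + 5)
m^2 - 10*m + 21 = (m - 7)*(m - 3)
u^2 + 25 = (u - 5*I)*(u + 5*I)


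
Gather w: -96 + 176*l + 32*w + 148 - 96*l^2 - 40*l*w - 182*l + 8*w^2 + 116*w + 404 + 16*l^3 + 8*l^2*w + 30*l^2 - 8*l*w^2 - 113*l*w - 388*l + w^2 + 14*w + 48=16*l^3 - 66*l^2 - 394*l + w^2*(9 - 8*l) + w*(8*l^2 - 153*l + 162) + 504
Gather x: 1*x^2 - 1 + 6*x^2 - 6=7*x^2 - 7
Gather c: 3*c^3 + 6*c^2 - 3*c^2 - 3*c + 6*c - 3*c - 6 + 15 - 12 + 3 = 3*c^3 + 3*c^2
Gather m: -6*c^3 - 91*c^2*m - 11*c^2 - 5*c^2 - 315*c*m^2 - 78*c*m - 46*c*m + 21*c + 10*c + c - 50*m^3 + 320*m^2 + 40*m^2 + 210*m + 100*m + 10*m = -6*c^3 - 16*c^2 + 32*c - 50*m^3 + m^2*(360 - 315*c) + m*(-91*c^2 - 124*c + 320)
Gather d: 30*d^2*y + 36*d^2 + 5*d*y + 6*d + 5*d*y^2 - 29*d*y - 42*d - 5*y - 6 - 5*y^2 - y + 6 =d^2*(30*y + 36) + d*(5*y^2 - 24*y - 36) - 5*y^2 - 6*y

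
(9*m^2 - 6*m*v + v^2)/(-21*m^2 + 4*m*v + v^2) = (-3*m + v)/(7*m + v)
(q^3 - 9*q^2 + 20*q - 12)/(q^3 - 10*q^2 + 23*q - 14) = (q - 6)/(q - 7)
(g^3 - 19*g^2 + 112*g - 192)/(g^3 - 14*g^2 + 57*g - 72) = (g - 8)/(g - 3)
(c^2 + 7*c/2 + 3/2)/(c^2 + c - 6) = (c + 1/2)/(c - 2)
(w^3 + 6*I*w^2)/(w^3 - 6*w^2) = (w + 6*I)/(w - 6)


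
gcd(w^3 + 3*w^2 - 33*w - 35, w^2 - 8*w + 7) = 1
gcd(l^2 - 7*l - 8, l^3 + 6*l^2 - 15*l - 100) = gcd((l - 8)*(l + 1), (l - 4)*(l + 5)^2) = 1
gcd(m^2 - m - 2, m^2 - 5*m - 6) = m + 1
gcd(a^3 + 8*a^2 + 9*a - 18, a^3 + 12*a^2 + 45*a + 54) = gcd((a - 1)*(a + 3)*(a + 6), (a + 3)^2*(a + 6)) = a^2 + 9*a + 18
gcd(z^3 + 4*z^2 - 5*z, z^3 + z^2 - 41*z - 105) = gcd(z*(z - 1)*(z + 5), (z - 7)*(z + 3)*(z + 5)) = z + 5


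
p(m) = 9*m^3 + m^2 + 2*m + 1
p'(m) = 27*m^2 + 2*m + 2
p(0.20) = 1.51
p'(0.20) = 3.48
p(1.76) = 56.68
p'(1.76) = 89.16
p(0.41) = 2.61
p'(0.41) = 7.36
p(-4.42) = -765.46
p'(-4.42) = 520.64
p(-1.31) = -20.14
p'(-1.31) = 45.71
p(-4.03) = -579.88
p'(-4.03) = 432.44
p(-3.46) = -366.74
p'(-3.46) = 318.31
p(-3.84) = -501.54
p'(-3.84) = 392.45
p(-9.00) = -6497.00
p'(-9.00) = 2171.00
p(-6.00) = -1919.00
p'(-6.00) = 962.00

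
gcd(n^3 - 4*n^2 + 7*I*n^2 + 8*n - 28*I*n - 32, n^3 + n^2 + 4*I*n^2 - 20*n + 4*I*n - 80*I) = n - 4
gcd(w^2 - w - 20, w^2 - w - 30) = 1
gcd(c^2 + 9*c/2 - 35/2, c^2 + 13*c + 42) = c + 7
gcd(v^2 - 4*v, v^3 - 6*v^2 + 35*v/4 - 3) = v - 4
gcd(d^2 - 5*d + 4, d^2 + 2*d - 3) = d - 1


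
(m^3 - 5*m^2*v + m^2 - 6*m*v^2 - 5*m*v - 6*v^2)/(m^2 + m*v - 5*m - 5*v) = (m^2 - 6*m*v + m - 6*v)/(m - 5)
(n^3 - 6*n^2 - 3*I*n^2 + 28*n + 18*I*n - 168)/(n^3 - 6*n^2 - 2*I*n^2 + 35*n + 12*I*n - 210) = (n + 4*I)/(n + 5*I)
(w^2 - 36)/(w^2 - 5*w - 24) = (36 - w^2)/(-w^2 + 5*w + 24)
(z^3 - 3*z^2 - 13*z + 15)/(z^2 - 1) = (z^2 - 2*z - 15)/(z + 1)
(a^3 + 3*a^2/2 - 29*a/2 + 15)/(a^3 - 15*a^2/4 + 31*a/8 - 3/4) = 4*(a + 5)/(4*a - 1)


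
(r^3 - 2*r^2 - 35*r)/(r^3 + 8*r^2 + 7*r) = (r^2 - 2*r - 35)/(r^2 + 8*r + 7)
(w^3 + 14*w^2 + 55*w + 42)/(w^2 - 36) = (w^2 + 8*w + 7)/(w - 6)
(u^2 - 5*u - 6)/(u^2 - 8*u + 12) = (u + 1)/(u - 2)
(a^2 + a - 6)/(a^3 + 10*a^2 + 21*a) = (a - 2)/(a*(a + 7))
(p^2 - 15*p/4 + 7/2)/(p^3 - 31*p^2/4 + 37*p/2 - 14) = 1/(p - 4)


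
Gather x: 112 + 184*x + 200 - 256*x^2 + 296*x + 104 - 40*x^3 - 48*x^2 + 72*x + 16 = -40*x^3 - 304*x^2 + 552*x + 432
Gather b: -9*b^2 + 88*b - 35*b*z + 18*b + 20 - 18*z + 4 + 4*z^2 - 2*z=-9*b^2 + b*(106 - 35*z) + 4*z^2 - 20*z + 24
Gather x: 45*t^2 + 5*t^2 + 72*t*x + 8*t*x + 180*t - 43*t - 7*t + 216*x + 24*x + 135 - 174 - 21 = 50*t^2 + 130*t + x*(80*t + 240) - 60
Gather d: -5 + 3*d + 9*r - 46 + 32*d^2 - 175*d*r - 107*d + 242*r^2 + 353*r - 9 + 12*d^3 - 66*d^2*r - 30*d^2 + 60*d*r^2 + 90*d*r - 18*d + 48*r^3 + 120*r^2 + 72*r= 12*d^3 + d^2*(2 - 66*r) + d*(60*r^2 - 85*r - 122) + 48*r^3 + 362*r^2 + 434*r - 60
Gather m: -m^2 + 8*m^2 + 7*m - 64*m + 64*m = 7*m^2 + 7*m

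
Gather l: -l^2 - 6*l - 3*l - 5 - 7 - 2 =-l^2 - 9*l - 14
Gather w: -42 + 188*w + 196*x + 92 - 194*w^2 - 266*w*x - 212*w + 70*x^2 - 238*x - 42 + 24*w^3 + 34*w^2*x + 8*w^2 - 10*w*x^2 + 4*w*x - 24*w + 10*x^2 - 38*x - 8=24*w^3 + w^2*(34*x - 186) + w*(-10*x^2 - 262*x - 48) + 80*x^2 - 80*x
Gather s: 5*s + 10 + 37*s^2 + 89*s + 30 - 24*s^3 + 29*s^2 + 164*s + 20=-24*s^3 + 66*s^2 + 258*s + 60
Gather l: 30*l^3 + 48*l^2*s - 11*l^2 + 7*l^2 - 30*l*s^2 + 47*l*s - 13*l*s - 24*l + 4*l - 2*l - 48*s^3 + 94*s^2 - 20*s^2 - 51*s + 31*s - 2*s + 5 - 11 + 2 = 30*l^3 + l^2*(48*s - 4) + l*(-30*s^2 + 34*s - 22) - 48*s^3 + 74*s^2 - 22*s - 4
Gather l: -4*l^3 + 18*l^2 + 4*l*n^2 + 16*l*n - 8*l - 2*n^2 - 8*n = -4*l^3 + 18*l^2 + l*(4*n^2 + 16*n - 8) - 2*n^2 - 8*n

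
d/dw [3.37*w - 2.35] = 3.37000000000000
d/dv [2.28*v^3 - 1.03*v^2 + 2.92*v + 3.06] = 6.84*v^2 - 2.06*v + 2.92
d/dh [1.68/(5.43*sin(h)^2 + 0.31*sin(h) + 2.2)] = -(18.2448*sin(h) + 0.5208)*cos(h)/(5.43*sin(h)^2 + 0.31*sin(h) + 2.2)^2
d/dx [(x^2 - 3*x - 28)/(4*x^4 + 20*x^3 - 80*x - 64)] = (-x^3 + 10*x^2 + 7*x - 16)/(2*(x^6 + 2*x^5 - 7*x^4 - 16*x^3 + 8*x^2 + 32*x + 16))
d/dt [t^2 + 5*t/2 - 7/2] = 2*t + 5/2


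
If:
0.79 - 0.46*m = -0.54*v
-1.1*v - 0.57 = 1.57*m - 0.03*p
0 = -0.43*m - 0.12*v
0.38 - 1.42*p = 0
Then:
No Solution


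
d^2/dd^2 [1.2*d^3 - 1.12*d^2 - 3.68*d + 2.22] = 7.2*d - 2.24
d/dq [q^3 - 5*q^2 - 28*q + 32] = 3*q^2 - 10*q - 28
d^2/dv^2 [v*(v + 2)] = 2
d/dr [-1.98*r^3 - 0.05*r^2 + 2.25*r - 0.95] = -5.94*r^2 - 0.1*r + 2.25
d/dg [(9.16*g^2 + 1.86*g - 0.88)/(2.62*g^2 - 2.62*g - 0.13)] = (-28.8724*g^2 + 2.2296*g - 2.5474)/(6.8644*g^4 - 13.7288*g^3 + 6.1832*g^2 + 0.6812*g + 0.0169)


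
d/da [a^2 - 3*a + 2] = 2*a - 3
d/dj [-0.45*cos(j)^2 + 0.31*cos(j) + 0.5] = (0.9*cos(j) - 0.31)*sin(j)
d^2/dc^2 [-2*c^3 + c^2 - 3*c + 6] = 2 - 12*c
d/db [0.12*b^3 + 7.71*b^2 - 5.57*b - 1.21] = 0.36*b^2 + 15.42*b - 5.57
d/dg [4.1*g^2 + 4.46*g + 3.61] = 8.2*g + 4.46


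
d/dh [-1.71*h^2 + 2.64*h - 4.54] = 2.64 - 3.42*h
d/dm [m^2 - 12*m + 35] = 2*m - 12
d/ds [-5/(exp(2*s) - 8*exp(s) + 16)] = 10*(exp(s) - 4)*exp(s)/(exp(2*s) - 8*exp(s) + 16)^2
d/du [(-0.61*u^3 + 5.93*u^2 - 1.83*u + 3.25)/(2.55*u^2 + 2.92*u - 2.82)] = (-1.5555*u^4 - 3.5624*u^3 + 27.1427*u^2 - 50.0202*u - 4.3294)/(6.5025*u^4 + 14.892*u^3 - 5.8556*u^2 - 16.4688*u + 7.9524)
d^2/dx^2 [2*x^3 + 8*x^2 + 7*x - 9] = 12*x + 16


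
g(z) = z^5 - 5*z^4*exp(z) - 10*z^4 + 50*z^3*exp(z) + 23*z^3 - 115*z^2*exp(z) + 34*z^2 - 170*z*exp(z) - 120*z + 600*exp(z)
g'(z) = -5*z^4*exp(z) + 5*z^4 + 30*z^3*exp(z) - 40*z^3 + 35*z^2*exp(z) + 69*z^2 - 400*z*exp(z) + 68*z + 430*exp(z) - 120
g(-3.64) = -2710.85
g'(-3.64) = 3354.26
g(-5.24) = -13303.51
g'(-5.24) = 10918.59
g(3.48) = -330.19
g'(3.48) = -231.29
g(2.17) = 746.05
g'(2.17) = -624.23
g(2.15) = 758.35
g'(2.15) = -605.71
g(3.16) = -146.35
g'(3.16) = -838.41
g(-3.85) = -3483.17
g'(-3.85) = 4015.30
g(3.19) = -170.96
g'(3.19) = -801.34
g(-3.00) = -1091.64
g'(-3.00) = 1818.34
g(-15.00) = -1333800.14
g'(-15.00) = 402509.90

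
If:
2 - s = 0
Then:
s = 2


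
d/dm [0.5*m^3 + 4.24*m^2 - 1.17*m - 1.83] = 1.5*m^2 + 8.48*m - 1.17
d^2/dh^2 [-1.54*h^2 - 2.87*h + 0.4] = -3.08000000000000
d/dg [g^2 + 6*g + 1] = 2*g + 6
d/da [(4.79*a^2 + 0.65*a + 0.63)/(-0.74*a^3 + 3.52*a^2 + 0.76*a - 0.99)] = (3.5446*a^4 + 0.961999999999996*a^3 + 2.751*a^2 - 13.9194*a - 1.1223)/(0.5476*a^6 - 5.2096*a^5 + 11.2656*a^4 + 6.8156*a^3 - 6.392*a^2 - 1.5048*a + 0.9801)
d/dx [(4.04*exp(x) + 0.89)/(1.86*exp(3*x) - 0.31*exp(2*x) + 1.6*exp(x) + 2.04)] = (-15.0288*exp(3*x) - 3.7138*exp(2*x) + 0.5518*exp(x) + 6.8176)*exp(x)/(3.4596*exp(6*x) - 1.1532*exp(5*x) + 6.0481*exp(4*x) + 6.5968*exp(3*x) + 1.2952*exp(2*x) + 6.528*exp(x) + 4.1616)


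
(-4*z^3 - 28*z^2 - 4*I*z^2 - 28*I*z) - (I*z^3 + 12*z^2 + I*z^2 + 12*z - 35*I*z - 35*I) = -4*z^3 - I*z^3 - 40*z^2 - 5*I*z^2 - 12*z + 7*I*z + 35*I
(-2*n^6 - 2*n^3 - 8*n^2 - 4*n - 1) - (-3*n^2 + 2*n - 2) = -2*n^6 - 2*n^3 - 5*n^2 - 6*n + 1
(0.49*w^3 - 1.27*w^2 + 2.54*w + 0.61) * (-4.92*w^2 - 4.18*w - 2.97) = -2.4108*w^5 + 4.2002*w^4 - 8.6435*w^3 - 9.8465*w^2 - 10.0936*w - 1.8117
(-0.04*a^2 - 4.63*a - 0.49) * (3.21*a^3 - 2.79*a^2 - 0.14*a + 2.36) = -0.1284*a^5 - 14.7507*a^4 + 11.3504*a^3 + 1.9209*a^2 - 10.8582*a - 1.1564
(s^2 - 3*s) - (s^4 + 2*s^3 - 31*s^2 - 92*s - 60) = -s^4 - 2*s^3 + 32*s^2 + 89*s + 60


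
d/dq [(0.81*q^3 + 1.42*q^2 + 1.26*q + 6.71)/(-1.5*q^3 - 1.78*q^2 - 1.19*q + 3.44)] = (0.6882*q^4 + 1.8522*q^3 + 39.1072*q^2 + 33.6572*q + 12.3193)/(2.25*q^6 + 5.34*q^5 + 6.7384*q^4 - 6.0836*q^3 - 10.8303*q^2 - 8.1872*q + 11.8336)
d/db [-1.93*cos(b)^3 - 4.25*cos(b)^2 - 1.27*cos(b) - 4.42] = (5.79*cos(b)^2 + 8.5*cos(b) + 1.27)*sin(b)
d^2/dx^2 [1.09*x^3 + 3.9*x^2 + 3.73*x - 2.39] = 6.54*x + 7.8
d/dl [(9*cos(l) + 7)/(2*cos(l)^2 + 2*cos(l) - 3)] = (18*cos(l)^2 + 28*cos(l) + 41)*sin(l)/(2*cos(l) + cos(2*l) - 2)^2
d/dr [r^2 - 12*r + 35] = 2*r - 12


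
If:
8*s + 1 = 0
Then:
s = -1/8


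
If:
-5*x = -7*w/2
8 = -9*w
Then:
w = -8/9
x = -28/45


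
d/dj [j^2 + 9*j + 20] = 2*j + 9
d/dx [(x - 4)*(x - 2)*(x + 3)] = 3*x^2 - 6*x - 10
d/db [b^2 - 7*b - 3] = 2*b - 7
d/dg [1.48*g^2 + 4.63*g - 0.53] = 2.96*g + 4.63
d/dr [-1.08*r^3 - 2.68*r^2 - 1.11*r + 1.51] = -3.24*r^2 - 5.36*r - 1.11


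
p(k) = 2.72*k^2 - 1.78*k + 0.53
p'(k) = 5.44*k - 1.78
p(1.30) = 2.81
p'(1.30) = 5.29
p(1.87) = 6.71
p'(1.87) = 8.39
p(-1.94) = 14.22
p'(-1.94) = -12.33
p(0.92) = 1.19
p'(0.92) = 3.22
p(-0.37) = 1.56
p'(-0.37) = -3.79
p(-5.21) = 83.64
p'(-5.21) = -30.12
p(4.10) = 38.96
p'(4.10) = 20.52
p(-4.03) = 51.88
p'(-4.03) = -23.70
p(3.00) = 19.67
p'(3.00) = 14.54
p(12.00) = 370.85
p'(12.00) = 63.50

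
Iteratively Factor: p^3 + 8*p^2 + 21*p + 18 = (p + 2)*(p^2 + 6*p + 9) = (p + 2)*(p + 3)*(p + 3)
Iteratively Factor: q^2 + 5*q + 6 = (q + 3)*(q + 2)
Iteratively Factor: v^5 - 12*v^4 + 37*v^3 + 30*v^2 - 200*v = (v + 2)*(v^4 - 14*v^3 + 65*v^2 - 100*v) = v*(v + 2)*(v^3 - 14*v^2 + 65*v - 100) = v*(v - 5)*(v + 2)*(v^2 - 9*v + 20) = v*(v - 5)*(v - 4)*(v + 2)*(v - 5)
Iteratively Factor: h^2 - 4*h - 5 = (h - 5)*(h + 1)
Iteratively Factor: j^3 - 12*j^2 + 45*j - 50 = (j - 2)*(j^2 - 10*j + 25) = (j - 5)*(j - 2)*(j - 5)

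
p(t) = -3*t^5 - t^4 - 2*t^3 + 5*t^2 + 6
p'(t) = -15*t^4 - 4*t^3 - 6*t^2 + 10*t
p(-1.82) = 83.55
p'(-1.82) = -178.54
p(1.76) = -49.67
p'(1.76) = -166.72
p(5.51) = -16334.79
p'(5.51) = -14622.23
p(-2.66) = 428.47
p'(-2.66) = -744.73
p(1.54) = -21.06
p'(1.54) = -97.81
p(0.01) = 6.00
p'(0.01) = 0.10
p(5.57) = -17231.15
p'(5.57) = -15259.85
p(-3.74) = 2180.14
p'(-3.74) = -2846.87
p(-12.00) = 729942.00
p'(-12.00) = -305112.00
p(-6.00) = 22650.00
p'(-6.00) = -18852.00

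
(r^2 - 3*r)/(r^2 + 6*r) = (r - 3)/(r + 6)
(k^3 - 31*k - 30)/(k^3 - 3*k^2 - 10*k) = (-k^3 + 31*k + 30)/(k*(-k^2 + 3*k + 10))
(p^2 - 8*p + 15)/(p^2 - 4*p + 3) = (p - 5)/(p - 1)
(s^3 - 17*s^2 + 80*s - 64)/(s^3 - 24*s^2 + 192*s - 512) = (s - 1)/(s - 8)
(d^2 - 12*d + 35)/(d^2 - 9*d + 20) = (d - 7)/(d - 4)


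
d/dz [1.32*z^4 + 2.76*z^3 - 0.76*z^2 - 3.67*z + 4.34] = 5.28*z^3 + 8.28*z^2 - 1.52*z - 3.67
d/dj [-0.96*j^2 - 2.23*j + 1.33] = -1.92*j - 2.23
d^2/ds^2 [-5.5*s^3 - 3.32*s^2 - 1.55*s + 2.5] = -33.0*s - 6.64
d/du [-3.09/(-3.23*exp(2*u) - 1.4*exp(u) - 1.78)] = (-19.9614*exp(u) - 4.326)*exp(u)/(3.23*exp(2*u) + 1.4*exp(u) + 1.78)^2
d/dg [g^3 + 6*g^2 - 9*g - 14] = 3*g^2 + 12*g - 9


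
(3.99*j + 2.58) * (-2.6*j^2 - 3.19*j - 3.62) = -10.374*j^3 - 19.4361*j^2 - 22.674*j - 9.3396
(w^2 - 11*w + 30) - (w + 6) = w^2 - 12*w + 24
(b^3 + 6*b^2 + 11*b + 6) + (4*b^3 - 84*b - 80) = 5*b^3 + 6*b^2 - 73*b - 74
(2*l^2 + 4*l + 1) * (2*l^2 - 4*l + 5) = 4*l^4 - 4*l^2 + 16*l + 5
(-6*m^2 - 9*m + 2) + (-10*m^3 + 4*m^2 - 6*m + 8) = -10*m^3 - 2*m^2 - 15*m + 10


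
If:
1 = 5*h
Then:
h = 1/5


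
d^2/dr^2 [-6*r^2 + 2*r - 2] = -12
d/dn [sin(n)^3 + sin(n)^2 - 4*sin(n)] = (3*sin(n)^2 + 2*sin(n) - 4)*cos(n)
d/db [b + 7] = 1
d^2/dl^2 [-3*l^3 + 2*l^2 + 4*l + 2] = 4 - 18*l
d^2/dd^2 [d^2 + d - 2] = 2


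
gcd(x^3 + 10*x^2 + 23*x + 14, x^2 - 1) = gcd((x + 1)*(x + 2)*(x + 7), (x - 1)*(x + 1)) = x + 1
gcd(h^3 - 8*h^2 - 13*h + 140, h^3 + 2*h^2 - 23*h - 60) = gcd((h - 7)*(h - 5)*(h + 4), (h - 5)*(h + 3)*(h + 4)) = h^2 - h - 20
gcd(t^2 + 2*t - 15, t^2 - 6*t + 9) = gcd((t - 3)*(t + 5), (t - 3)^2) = t - 3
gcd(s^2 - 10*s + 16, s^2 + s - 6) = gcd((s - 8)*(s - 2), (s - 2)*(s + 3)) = s - 2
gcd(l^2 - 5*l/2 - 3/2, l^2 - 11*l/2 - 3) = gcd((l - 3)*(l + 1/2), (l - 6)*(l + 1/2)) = l + 1/2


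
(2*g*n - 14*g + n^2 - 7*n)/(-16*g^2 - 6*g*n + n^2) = (7 - n)/(8*g - n)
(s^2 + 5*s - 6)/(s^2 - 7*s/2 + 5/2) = 2*(s + 6)/(2*s - 5)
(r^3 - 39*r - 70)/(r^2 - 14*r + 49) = (r^2 + 7*r + 10)/(r - 7)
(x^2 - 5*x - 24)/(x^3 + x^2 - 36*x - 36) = (x^2 - 5*x - 24)/(x^3 + x^2 - 36*x - 36)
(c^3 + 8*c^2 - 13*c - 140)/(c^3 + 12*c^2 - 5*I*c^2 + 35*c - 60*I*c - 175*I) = (c - 4)/(c - 5*I)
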